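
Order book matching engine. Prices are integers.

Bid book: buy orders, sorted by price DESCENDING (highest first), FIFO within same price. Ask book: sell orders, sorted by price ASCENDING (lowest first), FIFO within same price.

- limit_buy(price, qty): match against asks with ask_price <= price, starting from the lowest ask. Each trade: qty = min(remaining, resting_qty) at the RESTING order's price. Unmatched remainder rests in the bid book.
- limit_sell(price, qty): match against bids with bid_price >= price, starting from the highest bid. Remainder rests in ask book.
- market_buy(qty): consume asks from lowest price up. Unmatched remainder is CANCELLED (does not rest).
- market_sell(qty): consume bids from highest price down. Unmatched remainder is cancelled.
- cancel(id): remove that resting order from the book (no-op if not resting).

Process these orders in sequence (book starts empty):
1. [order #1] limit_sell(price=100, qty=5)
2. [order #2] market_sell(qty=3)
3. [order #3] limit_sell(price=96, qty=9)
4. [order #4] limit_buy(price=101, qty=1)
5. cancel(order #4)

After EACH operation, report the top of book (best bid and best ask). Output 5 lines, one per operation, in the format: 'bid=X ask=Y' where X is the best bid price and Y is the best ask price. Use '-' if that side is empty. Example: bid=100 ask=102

Answer: bid=- ask=100
bid=- ask=100
bid=- ask=96
bid=- ask=96
bid=- ask=96

Derivation:
After op 1 [order #1] limit_sell(price=100, qty=5): fills=none; bids=[-] asks=[#1:5@100]
After op 2 [order #2] market_sell(qty=3): fills=none; bids=[-] asks=[#1:5@100]
After op 3 [order #3] limit_sell(price=96, qty=9): fills=none; bids=[-] asks=[#3:9@96 #1:5@100]
After op 4 [order #4] limit_buy(price=101, qty=1): fills=#4x#3:1@96; bids=[-] asks=[#3:8@96 #1:5@100]
After op 5 cancel(order #4): fills=none; bids=[-] asks=[#3:8@96 #1:5@100]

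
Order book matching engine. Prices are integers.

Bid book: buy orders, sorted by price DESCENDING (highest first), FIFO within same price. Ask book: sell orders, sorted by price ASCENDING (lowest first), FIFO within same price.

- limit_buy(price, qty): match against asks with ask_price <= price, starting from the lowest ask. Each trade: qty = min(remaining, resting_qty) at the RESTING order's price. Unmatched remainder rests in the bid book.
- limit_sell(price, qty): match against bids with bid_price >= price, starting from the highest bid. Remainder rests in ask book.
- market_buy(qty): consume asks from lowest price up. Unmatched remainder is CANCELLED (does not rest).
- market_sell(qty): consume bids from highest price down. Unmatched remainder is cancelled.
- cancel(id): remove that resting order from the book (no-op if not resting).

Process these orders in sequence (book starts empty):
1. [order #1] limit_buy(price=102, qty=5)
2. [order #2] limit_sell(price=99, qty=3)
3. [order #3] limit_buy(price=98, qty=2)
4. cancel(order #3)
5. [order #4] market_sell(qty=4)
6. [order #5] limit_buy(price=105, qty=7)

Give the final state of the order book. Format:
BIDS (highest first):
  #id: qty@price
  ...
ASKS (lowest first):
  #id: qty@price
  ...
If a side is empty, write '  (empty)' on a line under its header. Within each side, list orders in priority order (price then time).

After op 1 [order #1] limit_buy(price=102, qty=5): fills=none; bids=[#1:5@102] asks=[-]
After op 2 [order #2] limit_sell(price=99, qty=3): fills=#1x#2:3@102; bids=[#1:2@102] asks=[-]
After op 3 [order #3] limit_buy(price=98, qty=2): fills=none; bids=[#1:2@102 #3:2@98] asks=[-]
After op 4 cancel(order #3): fills=none; bids=[#1:2@102] asks=[-]
After op 5 [order #4] market_sell(qty=4): fills=#1x#4:2@102; bids=[-] asks=[-]
After op 6 [order #5] limit_buy(price=105, qty=7): fills=none; bids=[#5:7@105] asks=[-]

Answer: BIDS (highest first):
  #5: 7@105
ASKS (lowest first):
  (empty)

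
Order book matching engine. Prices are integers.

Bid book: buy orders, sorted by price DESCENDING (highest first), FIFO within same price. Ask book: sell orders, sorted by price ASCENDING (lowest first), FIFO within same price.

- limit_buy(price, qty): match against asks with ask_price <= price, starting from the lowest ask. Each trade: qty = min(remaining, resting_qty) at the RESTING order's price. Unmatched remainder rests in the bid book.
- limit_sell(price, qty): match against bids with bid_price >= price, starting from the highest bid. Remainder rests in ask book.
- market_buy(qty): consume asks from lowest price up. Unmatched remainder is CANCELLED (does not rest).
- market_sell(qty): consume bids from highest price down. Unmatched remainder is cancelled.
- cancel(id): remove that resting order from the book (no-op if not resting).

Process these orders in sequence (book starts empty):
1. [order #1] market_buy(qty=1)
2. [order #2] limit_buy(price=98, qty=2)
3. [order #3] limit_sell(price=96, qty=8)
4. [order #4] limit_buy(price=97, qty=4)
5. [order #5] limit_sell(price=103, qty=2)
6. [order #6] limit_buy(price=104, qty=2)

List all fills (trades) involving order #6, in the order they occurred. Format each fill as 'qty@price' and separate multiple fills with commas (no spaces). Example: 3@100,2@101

Answer: 2@96

Derivation:
After op 1 [order #1] market_buy(qty=1): fills=none; bids=[-] asks=[-]
After op 2 [order #2] limit_buy(price=98, qty=2): fills=none; bids=[#2:2@98] asks=[-]
After op 3 [order #3] limit_sell(price=96, qty=8): fills=#2x#3:2@98; bids=[-] asks=[#3:6@96]
After op 4 [order #4] limit_buy(price=97, qty=4): fills=#4x#3:4@96; bids=[-] asks=[#3:2@96]
After op 5 [order #5] limit_sell(price=103, qty=2): fills=none; bids=[-] asks=[#3:2@96 #5:2@103]
After op 6 [order #6] limit_buy(price=104, qty=2): fills=#6x#3:2@96; bids=[-] asks=[#5:2@103]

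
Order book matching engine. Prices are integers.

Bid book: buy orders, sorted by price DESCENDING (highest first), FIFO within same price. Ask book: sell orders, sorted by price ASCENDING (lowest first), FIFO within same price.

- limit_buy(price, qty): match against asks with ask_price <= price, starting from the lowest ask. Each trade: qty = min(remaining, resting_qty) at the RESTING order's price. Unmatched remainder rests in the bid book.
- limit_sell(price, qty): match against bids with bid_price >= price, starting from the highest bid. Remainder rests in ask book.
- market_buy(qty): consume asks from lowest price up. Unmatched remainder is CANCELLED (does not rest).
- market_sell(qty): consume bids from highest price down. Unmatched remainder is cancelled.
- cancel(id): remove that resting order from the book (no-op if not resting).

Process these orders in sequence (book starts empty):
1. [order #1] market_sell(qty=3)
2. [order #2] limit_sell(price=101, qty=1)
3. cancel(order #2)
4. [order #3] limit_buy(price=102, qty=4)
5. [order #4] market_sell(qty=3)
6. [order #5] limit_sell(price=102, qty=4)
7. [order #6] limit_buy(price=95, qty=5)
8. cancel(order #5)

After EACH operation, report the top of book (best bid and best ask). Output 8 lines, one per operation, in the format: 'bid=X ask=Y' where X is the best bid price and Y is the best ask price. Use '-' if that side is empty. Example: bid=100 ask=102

Answer: bid=- ask=-
bid=- ask=101
bid=- ask=-
bid=102 ask=-
bid=102 ask=-
bid=- ask=102
bid=95 ask=102
bid=95 ask=-

Derivation:
After op 1 [order #1] market_sell(qty=3): fills=none; bids=[-] asks=[-]
After op 2 [order #2] limit_sell(price=101, qty=1): fills=none; bids=[-] asks=[#2:1@101]
After op 3 cancel(order #2): fills=none; bids=[-] asks=[-]
After op 4 [order #3] limit_buy(price=102, qty=4): fills=none; bids=[#3:4@102] asks=[-]
After op 5 [order #4] market_sell(qty=3): fills=#3x#4:3@102; bids=[#3:1@102] asks=[-]
After op 6 [order #5] limit_sell(price=102, qty=4): fills=#3x#5:1@102; bids=[-] asks=[#5:3@102]
After op 7 [order #6] limit_buy(price=95, qty=5): fills=none; bids=[#6:5@95] asks=[#5:3@102]
After op 8 cancel(order #5): fills=none; bids=[#6:5@95] asks=[-]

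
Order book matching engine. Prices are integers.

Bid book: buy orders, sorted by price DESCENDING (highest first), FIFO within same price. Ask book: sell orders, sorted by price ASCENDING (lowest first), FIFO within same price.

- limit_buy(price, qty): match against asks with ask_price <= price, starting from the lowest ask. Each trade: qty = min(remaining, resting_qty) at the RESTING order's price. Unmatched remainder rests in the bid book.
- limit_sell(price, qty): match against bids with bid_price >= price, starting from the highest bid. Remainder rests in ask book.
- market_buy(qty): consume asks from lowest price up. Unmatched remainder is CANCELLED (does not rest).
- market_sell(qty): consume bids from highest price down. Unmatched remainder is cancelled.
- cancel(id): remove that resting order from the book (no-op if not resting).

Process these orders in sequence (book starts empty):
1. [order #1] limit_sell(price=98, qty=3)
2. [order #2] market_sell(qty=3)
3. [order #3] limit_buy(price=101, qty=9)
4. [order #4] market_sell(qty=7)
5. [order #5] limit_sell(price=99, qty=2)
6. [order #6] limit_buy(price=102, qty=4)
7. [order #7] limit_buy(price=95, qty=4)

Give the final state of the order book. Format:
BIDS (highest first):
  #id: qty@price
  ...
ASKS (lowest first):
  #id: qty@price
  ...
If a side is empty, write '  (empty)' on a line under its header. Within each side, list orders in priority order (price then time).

After op 1 [order #1] limit_sell(price=98, qty=3): fills=none; bids=[-] asks=[#1:3@98]
After op 2 [order #2] market_sell(qty=3): fills=none; bids=[-] asks=[#1:3@98]
After op 3 [order #3] limit_buy(price=101, qty=9): fills=#3x#1:3@98; bids=[#3:6@101] asks=[-]
After op 4 [order #4] market_sell(qty=7): fills=#3x#4:6@101; bids=[-] asks=[-]
After op 5 [order #5] limit_sell(price=99, qty=2): fills=none; bids=[-] asks=[#5:2@99]
After op 6 [order #6] limit_buy(price=102, qty=4): fills=#6x#5:2@99; bids=[#6:2@102] asks=[-]
After op 7 [order #7] limit_buy(price=95, qty=4): fills=none; bids=[#6:2@102 #7:4@95] asks=[-]

Answer: BIDS (highest first):
  #6: 2@102
  #7: 4@95
ASKS (lowest first):
  (empty)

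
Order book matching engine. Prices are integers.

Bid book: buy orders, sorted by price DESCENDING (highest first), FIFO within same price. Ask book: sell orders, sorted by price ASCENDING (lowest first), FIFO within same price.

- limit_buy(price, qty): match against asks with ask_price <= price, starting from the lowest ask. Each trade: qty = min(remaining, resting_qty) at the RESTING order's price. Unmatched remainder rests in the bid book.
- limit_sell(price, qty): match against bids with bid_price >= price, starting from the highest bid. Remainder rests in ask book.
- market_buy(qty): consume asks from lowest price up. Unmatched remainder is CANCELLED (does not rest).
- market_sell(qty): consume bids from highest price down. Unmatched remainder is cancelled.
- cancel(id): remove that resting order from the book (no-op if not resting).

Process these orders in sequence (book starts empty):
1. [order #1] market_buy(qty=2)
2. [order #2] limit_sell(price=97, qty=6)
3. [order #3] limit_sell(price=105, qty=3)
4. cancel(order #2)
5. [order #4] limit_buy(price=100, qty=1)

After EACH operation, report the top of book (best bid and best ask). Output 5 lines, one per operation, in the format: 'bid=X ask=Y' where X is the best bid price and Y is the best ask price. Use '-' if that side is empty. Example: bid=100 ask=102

Answer: bid=- ask=-
bid=- ask=97
bid=- ask=97
bid=- ask=105
bid=100 ask=105

Derivation:
After op 1 [order #1] market_buy(qty=2): fills=none; bids=[-] asks=[-]
After op 2 [order #2] limit_sell(price=97, qty=6): fills=none; bids=[-] asks=[#2:6@97]
After op 3 [order #3] limit_sell(price=105, qty=3): fills=none; bids=[-] asks=[#2:6@97 #3:3@105]
After op 4 cancel(order #2): fills=none; bids=[-] asks=[#3:3@105]
After op 5 [order #4] limit_buy(price=100, qty=1): fills=none; bids=[#4:1@100] asks=[#3:3@105]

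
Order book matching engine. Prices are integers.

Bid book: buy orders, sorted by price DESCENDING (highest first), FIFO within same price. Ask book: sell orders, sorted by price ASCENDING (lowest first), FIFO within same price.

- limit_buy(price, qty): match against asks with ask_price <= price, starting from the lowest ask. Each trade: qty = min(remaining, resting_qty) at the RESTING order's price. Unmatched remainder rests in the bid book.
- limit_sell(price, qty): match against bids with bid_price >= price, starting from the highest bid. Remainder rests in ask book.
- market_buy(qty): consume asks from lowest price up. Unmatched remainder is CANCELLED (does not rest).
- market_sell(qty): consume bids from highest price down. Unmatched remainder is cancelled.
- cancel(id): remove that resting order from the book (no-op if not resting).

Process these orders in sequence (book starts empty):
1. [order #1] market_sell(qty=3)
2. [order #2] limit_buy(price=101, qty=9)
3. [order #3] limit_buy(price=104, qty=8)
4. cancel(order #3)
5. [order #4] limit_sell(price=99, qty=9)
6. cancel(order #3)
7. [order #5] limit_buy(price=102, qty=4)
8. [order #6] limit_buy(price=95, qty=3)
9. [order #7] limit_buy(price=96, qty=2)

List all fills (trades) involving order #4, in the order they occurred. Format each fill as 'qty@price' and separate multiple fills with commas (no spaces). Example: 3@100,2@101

Answer: 9@101

Derivation:
After op 1 [order #1] market_sell(qty=3): fills=none; bids=[-] asks=[-]
After op 2 [order #2] limit_buy(price=101, qty=9): fills=none; bids=[#2:9@101] asks=[-]
After op 3 [order #3] limit_buy(price=104, qty=8): fills=none; bids=[#3:8@104 #2:9@101] asks=[-]
After op 4 cancel(order #3): fills=none; bids=[#2:9@101] asks=[-]
After op 5 [order #4] limit_sell(price=99, qty=9): fills=#2x#4:9@101; bids=[-] asks=[-]
After op 6 cancel(order #3): fills=none; bids=[-] asks=[-]
After op 7 [order #5] limit_buy(price=102, qty=4): fills=none; bids=[#5:4@102] asks=[-]
After op 8 [order #6] limit_buy(price=95, qty=3): fills=none; bids=[#5:4@102 #6:3@95] asks=[-]
After op 9 [order #7] limit_buy(price=96, qty=2): fills=none; bids=[#5:4@102 #7:2@96 #6:3@95] asks=[-]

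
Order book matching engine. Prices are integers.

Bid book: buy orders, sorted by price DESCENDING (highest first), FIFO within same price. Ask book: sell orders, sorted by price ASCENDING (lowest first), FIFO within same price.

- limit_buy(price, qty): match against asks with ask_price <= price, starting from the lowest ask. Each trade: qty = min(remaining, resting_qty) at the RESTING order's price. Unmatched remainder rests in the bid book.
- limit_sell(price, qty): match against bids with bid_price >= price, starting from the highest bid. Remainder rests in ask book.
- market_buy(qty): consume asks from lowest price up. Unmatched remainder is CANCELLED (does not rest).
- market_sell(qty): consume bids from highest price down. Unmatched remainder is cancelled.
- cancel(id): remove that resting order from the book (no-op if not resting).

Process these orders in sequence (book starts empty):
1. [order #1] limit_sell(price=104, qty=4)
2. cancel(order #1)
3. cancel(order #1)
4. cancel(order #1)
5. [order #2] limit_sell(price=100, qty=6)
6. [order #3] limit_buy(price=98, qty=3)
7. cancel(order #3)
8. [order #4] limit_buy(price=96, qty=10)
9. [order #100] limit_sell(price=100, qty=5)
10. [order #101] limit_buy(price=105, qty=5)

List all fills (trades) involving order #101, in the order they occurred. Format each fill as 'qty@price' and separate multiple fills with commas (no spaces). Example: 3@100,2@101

After op 1 [order #1] limit_sell(price=104, qty=4): fills=none; bids=[-] asks=[#1:4@104]
After op 2 cancel(order #1): fills=none; bids=[-] asks=[-]
After op 3 cancel(order #1): fills=none; bids=[-] asks=[-]
After op 4 cancel(order #1): fills=none; bids=[-] asks=[-]
After op 5 [order #2] limit_sell(price=100, qty=6): fills=none; bids=[-] asks=[#2:6@100]
After op 6 [order #3] limit_buy(price=98, qty=3): fills=none; bids=[#3:3@98] asks=[#2:6@100]
After op 7 cancel(order #3): fills=none; bids=[-] asks=[#2:6@100]
After op 8 [order #4] limit_buy(price=96, qty=10): fills=none; bids=[#4:10@96] asks=[#2:6@100]
After op 9 [order #100] limit_sell(price=100, qty=5): fills=none; bids=[#4:10@96] asks=[#2:6@100 #100:5@100]
After op 10 [order #101] limit_buy(price=105, qty=5): fills=#101x#2:5@100; bids=[#4:10@96] asks=[#2:1@100 #100:5@100]

Answer: 5@100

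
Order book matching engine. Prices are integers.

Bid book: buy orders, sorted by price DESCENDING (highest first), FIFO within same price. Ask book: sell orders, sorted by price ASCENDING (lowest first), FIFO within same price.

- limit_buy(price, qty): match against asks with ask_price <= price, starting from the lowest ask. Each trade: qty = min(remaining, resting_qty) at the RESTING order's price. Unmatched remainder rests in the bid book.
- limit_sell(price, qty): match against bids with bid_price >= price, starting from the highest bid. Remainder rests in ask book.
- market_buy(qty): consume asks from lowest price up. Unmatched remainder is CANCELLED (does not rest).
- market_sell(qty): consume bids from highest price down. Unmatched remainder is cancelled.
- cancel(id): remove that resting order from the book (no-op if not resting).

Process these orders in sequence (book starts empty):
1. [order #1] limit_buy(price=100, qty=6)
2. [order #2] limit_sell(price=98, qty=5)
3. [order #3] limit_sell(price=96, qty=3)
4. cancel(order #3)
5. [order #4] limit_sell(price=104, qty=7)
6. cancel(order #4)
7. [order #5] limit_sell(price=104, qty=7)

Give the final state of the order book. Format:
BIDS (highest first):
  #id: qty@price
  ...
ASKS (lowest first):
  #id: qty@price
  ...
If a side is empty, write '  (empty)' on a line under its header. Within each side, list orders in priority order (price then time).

Answer: BIDS (highest first):
  (empty)
ASKS (lowest first):
  #5: 7@104

Derivation:
After op 1 [order #1] limit_buy(price=100, qty=6): fills=none; bids=[#1:6@100] asks=[-]
After op 2 [order #2] limit_sell(price=98, qty=5): fills=#1x#2:5@100; bids=[#1:1@100] asks=[-]
After op 3 [order #3] limit_sell(price=96, qty=3): fills=#1x#3:1@100; bids=[-] asks=[#3:2@96]
After op 4 cancel(order #3): fills=none; bids=[-] asks=[-]
After op 5 [order #4] limit_sell(price=104, qty=7): fills=none; bids=[-] asks=[#4:7@104]
After op 6 cancel(order #4): fills=none; bids=[-] asks=[-]
After op 7 [order #5] limit_sell(price=104, qty=7): fills=none; bids=[-] asks=[#5:7@104]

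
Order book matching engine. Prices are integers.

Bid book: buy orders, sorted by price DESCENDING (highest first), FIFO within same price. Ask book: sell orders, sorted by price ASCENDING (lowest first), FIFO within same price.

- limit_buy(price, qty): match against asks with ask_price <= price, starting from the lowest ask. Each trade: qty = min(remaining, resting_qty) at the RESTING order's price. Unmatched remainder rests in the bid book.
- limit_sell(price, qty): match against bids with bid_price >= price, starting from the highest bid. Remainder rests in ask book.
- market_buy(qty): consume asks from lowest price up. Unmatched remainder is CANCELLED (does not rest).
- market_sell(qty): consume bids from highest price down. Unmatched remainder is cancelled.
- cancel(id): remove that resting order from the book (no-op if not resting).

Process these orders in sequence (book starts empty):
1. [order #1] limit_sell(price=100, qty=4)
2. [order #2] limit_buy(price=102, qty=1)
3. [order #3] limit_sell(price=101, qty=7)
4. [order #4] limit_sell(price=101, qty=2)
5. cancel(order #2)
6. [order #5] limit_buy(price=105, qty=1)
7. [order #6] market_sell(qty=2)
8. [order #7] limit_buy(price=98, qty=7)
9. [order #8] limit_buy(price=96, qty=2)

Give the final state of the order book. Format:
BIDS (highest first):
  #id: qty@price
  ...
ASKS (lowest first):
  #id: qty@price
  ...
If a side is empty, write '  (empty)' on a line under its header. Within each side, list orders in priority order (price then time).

After op 1 [order #1] limit_sell(price=100, qty=4): fills=none; bids=[-] asks=[#1:4@100]
After op 2 [order #2] limit_buy(price=102, qty=1): fills=#2x#1:1@100; bids=[-] asks=[#1:3@100]
After op 3 [order #3] limit_sell(price=101, qty=7): fills=none; bids=[-] asks=[#1:3@100 #3:7@101]
After op 4 [order #4] limit_sell(price=101, qty=2): fills=none; bids=[-] asks=[#1:3@100 #3:7@101 #4:2@101]
After op 5 cancel(order #2): fills=none; bids=[-] asks=[#1:3@100 #3:7@101 #4:2@101]
After op 6 [order #5] limit_buy(price=105, qty=1): fills=#5x#1:1@100; bids=[-] asks=[#1:2@100 #3:7@101 #4:2@101]
After op 7 [order #6] market_sell(qty=2): fills=none; bids=[-] asks=[#1:2@100 #3:7@101 #4:2@101]
After op 8 [order #7] limit_buy(price=98, qty=7): fills=none; bids=[#7:7@98] asks=[#1:2@100 #3:7@101 #4:2@101]
After op 9 [order #8] limit_buy(price=96, qty=2): fills=none; bids=[#7:7@98 #8:2@96] asks=[#1:2@100 #3:7@101 #4:2@101]

Answer: BIDS (highest first):
  #7: 7@98
  #8: 2@96
ASKS (lowest first):
  #1: 2@100
  #3: 7@101
  #4: 2@101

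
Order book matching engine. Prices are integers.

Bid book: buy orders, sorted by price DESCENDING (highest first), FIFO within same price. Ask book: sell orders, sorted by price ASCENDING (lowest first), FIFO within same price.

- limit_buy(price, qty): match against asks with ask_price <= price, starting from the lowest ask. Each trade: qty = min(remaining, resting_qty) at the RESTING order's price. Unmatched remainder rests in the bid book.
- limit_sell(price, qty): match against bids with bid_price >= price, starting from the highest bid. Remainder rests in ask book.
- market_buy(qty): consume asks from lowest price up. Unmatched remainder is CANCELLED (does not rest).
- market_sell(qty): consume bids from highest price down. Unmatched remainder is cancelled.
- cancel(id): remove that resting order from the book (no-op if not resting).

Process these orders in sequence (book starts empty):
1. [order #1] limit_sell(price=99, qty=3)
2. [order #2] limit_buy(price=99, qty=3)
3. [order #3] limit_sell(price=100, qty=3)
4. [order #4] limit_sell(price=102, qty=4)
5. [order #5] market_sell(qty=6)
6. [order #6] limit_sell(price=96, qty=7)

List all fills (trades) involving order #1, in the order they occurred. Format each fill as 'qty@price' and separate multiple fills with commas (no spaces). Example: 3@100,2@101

Answer: 3@99

Derivation:
After op 1 [order #1] limit_sell(price=99, qty=3): fills=none; bids=[-] asks=[#1:3@99]
After op 2 [order #2] limit_buy(price=99, qty=3): fills=#2x#1:3@99; bids=[-] asks=[-]
After op 3 [order #3] limit_sell(price=100, qty=3): fills=none; bids=[-] asks=[#3:3@100]
After op 4 [order #4] limit_sell(price=102, qty=4): fills=none; bids=[-] asks=[#3:3@100 #4:4@102]
After op 5 [order #5] market_sell(qty=6): fills=none; bids=[-] asks=[#3:3@100 #4:4@102]
After op 6 [order #6] limit_sell(price=96, qty=7): fills=none; bids=[-] asks=[#6:7@96 #3:3@100 #4:4@102]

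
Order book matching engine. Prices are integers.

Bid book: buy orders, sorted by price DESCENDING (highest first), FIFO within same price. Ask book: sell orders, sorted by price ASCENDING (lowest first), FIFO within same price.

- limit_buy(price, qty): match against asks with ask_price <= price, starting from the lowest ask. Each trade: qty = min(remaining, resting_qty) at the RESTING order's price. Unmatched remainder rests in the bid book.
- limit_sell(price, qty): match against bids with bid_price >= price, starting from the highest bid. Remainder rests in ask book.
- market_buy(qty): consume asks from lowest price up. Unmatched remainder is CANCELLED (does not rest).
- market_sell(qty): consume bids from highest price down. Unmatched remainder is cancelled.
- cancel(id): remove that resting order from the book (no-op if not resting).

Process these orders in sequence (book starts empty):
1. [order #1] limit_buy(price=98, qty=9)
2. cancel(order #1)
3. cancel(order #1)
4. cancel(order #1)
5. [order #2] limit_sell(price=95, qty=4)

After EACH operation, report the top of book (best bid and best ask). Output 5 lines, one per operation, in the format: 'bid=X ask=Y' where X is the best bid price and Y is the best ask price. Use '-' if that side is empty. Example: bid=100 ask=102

After op 1 [order #1] limit_buy(price=98, qty=9): fills=none; bids=[#1:9@98] asks=[-]
After op 2 cancel(order #1): fills=none; bids=[-] asks=[-]
After op 3 cancel(order #1): fills=none; bids=[-] asks=[-]
After op 4 cancel(order #1): fills=none; bids=[-] asks=[-]
After op 5 [order #2] limit_sell(price=95, qty=4): fills=none; bids=[-] asks=[#2:4@95]

Answer: bid=98 ask=-
bid=- ask=-
bid=- ask=-
bid=- ask=-
bid=- ask=95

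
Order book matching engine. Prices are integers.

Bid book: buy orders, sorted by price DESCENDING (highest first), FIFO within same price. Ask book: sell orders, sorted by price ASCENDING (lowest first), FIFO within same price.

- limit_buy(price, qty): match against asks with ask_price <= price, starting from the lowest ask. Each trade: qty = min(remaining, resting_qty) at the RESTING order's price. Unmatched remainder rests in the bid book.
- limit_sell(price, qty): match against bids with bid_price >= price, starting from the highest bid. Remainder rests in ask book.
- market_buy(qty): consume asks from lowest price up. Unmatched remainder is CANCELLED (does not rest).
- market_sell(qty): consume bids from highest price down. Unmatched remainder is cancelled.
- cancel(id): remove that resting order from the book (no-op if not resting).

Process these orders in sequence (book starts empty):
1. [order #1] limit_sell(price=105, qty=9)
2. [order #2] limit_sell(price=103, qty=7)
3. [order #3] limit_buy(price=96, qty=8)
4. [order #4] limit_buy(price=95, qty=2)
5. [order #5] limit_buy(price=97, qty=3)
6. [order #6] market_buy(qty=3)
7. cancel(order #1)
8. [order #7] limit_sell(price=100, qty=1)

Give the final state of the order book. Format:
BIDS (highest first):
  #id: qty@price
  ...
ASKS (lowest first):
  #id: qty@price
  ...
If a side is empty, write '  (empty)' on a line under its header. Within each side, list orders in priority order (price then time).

After op 1 [order #1] limit_sell(price=105, qty=9): fills=none; bids=[-] asks=[#1:9@105]
After op 2 [order #2] limit_sell(price=103, qty=7): fills=none; bids=[-] asks=[#2:7@103 #1:9@105]
After op 3 [order #3] limit_buy(price=96, qty=8): fills=none; bids=[#3:8@96] asks=[#2:7@103 #1:9@105]
After op 4 [order #4] limit_buy(price=95, qty=2): fills=none; bids=[#3:8@96 #4:2@95] asks=[#2:7@103 #1:9@105]
After op 5 [order #5] limit_buy(price=97, qty=3): fills=none; bids=[#5:3@97 #3:8@96 #4:2@95] asks=[#2:7@103 #1:9@105]
After op 6 [order #6] market_buy(qty=3): fills=#6x#2:3@103; bids=[#5:3@97 #3:8@96 #4:2@95] asks=[#2:4@103 #1:9@105]
After op 7 cancel(order #1): fills=none; bids=[#5:3@97 #3:8@96 #4:2@95] asks=[#2:4@103]
After op 8 [order #7] limit_sell(price=100, qty=1): fills=none; bids=[#5:3@97 #3:8@96 #4:2@95] asks=[#7:1@100 #2:4@103]

Answer: BIDS (highest first):
  #5: 3@97
  #3: 8@96
  #4: 2@95
ASKS (lowest first):
  #7: 1@100
  #2: 4@103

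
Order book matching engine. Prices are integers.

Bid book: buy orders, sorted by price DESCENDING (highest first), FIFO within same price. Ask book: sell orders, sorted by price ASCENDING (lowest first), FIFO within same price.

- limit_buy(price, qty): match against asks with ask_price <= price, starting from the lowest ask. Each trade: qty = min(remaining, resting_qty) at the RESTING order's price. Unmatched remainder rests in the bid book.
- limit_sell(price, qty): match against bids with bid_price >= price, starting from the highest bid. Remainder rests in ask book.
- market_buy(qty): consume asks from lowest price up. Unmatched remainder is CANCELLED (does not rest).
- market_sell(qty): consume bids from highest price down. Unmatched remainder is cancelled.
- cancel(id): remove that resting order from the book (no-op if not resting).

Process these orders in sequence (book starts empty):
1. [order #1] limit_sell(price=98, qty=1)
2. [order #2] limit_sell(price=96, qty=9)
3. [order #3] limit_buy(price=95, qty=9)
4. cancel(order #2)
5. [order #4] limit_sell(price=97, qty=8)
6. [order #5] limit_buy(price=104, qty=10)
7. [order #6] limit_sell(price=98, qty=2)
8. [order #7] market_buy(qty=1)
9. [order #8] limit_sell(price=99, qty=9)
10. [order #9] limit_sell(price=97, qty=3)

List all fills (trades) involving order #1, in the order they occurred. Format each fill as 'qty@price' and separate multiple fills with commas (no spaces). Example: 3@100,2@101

After op 1 [order #1] limit_sell(price=98, qty=1): fills=none; bids=[-] asks=[#1:1@98]
After op 2 [order #2] limit_sell(price=96, qty=9): fills=none; bids=[-] asks=[#2:9@96 #1:1@98]
After op 3 [order #3] limit_buy(price=95, qty=9): fills=none; bids=[#3:9@95] asks=[#2:9@96 #1:1@98]
After op 4 cancel(order #2): fills=none; bids=[#3:9@95] asks=[#1:1@98]
After op 5 [order #4] limit_sell(price=97, qty=8): fills=none; bids=[#3:9@95] asks=[#4:8@97 #1:1@98]
After op 6 [order #5] limit_buy(price=104, qty=10): fills=#5x#4:8@97 #5x#1:1@98; bids=[#5:1@104 #3:9@95] asks=[-]
After op 7 [order #6] limit_sell(price=98, qty=2): fills=#5x#6:1@104; bids=[#3:9@95] asks=[#6:1@98]
After op 8 [order #7] market_buy(qty=1): fills=#7x#6:1@98; bids=[#3:9@95] asks=[-]
After op 9 [order #8] limit_sell(price=99, qty=9): fills=none; bids=[#3:9@95] asks=[#8:9@99]
After op 10 [order #9] limit_sell(price=97, qty=3): fills=none; bids=[#3:9@95] asks=[#9:3@97 #8:9@99]

Answer: 1@98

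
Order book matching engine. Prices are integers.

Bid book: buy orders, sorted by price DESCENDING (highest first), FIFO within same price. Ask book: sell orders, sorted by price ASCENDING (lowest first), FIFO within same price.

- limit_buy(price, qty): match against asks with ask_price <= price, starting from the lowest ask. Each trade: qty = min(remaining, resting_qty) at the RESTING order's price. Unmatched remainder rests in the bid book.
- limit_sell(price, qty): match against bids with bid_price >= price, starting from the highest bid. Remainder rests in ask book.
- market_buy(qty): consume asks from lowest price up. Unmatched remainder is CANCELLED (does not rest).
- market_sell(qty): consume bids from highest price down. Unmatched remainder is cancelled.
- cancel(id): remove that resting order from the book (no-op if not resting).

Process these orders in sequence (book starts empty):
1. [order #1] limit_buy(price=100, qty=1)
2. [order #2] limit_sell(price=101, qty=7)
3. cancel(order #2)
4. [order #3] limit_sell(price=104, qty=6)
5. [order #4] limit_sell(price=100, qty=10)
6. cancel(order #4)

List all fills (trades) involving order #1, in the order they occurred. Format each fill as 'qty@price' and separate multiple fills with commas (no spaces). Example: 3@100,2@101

Answer: 1@100

Derivation:
After op 1 [order #1] limit_buy(price=100, qty=1): fills=none; bids=[#1:1@100] asks=[-]
After op 2 [order #2] limit_sell(price=101, qty=7): fills=none; bids=[#1:1@100] asks=[#2:7@101]
After op 3 cancel(order #2): fills=none; bids=[#1:1@100] asks=[-]
After op 4 [order #3] limit_sell(price=104, qty=6): fills=none; bids=[#1:1@100] asks=[#3:6@104]
After op 5 [order #4] limit_sell(price=100, qty=10): fills=#1x#4:1@100; bids=[-] asks=[#4:9@100 #3:6@104]
After op 6 cancel(order #4): fills=none; bids=[-] asks=[#3:6@104]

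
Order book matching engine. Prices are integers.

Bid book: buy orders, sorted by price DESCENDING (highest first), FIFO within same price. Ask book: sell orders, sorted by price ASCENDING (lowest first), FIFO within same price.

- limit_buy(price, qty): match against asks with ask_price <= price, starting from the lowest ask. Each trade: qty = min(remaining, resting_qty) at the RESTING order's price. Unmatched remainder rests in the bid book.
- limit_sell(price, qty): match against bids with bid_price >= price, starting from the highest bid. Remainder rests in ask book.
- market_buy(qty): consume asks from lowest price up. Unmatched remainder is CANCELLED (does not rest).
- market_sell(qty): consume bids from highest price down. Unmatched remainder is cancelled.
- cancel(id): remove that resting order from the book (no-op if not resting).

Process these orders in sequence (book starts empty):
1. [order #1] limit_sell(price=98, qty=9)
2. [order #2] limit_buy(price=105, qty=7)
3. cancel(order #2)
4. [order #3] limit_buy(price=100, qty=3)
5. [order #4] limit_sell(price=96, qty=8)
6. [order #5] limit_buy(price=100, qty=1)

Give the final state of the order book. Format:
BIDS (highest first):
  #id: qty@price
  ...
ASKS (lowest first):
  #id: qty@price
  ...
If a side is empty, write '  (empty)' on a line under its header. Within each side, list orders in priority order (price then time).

Answer: BIDS (highest first):
  (empty)
ASKS (lowest first):
  #4: 6@96

Derivation:
After op 1 [order #1] limit_sell(price=98, qty=9): fills=none; bids=[-] asks=[#1:9@98]
After op 2 [order #2] limit_buy(price=105, qty=7): fills=#2x#1:7@98; bids=[-] asks=[#1:2@98]
After op 3 cancel(order #2): fills=none; bids=[-] asks=[#1:2@98]
After op 4 [order #3] limit_buy(price=100, qty=3): fills=#3x#1:2@98; bids=[#3:1@100] asks=[-]
After op 5 [order #4] limit_sell(price=96, qty=8): fills=#3x#4:1@100; bids=[-] asks=[#4:7@96]
After op 6 [order #5] limit_buy(price=100, qty=1): fills=#5x#4:1@96; bids=[-] asks=[#4:6@96]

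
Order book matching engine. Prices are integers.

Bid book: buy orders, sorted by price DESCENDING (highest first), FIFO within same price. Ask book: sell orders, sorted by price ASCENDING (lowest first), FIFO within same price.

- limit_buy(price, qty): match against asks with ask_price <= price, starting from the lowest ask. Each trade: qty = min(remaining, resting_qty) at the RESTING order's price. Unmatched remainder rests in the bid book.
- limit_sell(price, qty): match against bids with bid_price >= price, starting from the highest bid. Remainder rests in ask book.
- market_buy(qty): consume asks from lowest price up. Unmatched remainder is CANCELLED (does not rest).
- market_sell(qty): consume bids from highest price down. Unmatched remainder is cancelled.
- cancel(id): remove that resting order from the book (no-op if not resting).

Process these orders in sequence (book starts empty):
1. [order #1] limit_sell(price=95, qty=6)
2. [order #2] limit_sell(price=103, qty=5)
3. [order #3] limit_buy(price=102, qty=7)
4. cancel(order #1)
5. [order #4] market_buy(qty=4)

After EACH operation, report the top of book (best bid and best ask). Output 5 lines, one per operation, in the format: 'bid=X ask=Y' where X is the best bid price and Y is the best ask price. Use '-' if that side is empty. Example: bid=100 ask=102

After op 1 [order #1] limit_sell(price=95, qty=6): fills=none; bids=[-] asks=[#1:6@95]
After op 2 [order #2] limit_sell(price=103, qty=5): fills=none; bids=[-] asks=[#1:6@95 #2:5@103]
After op 3 [order #3] limit_buy(price=102, qty=7): fills=#3x#1:6@95; bids=[#3:1@102] asks=[#2:5@103]
After op 4 cancel(order #1): fills=none; bids=[#3:1@102] asks=[#2:5@103]
After op 5 [order #4] market_buy(qty=4): fills=#4x#2:4@103; bids=[#3:1@102] asks=[#2:1@103]

Answer: bid=- ask=95
bid=- ask=95
bid=102 ask=103
bid=102 ask=103
bid=102 ask=103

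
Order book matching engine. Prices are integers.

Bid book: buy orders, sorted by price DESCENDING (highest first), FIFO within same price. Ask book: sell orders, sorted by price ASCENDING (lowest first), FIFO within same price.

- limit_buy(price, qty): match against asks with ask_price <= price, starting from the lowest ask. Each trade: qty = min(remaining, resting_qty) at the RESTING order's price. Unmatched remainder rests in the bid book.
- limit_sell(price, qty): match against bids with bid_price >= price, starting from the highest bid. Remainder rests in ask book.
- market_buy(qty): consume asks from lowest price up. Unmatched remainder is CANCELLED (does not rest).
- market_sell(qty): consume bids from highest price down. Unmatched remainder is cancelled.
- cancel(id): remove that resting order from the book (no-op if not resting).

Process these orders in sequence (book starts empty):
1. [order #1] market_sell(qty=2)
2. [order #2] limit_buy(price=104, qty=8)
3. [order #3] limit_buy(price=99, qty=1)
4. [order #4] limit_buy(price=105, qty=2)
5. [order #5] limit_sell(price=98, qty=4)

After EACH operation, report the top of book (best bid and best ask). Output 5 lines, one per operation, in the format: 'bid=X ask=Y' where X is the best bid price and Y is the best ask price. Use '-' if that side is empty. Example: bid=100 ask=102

Answer: bid=- ask=-
bid=104 ask=-
bid=104 ask=-
bid=105 ask=-
bid=104 ask=-

Derivation:
After op 1 [order #1] market_sell(qty=2): fills=none; bids=[-] asks=[-]
After op 2 [order #2] limit_buy(price=104, qty=8): fills=none; bids=[#2:8@104] asks=[-]
After op 3 [order #3] limit_buy(price=99, qty=1): fills=none; bids=[#2:8@104 #3:1@99] asks=[-]
After op 4 [order #4] limit_buy(price=105, qty=2): fills=none; bids=[#4:2@105 #2:8@104 #3:1@99] asks=[-]
After op 5 [order #5] limit_sell(price=98, qty=4): fills=#4x#5:2@105 #2x#5:2@104; bids=[#2:6@104 #3:1@99] asks=[-]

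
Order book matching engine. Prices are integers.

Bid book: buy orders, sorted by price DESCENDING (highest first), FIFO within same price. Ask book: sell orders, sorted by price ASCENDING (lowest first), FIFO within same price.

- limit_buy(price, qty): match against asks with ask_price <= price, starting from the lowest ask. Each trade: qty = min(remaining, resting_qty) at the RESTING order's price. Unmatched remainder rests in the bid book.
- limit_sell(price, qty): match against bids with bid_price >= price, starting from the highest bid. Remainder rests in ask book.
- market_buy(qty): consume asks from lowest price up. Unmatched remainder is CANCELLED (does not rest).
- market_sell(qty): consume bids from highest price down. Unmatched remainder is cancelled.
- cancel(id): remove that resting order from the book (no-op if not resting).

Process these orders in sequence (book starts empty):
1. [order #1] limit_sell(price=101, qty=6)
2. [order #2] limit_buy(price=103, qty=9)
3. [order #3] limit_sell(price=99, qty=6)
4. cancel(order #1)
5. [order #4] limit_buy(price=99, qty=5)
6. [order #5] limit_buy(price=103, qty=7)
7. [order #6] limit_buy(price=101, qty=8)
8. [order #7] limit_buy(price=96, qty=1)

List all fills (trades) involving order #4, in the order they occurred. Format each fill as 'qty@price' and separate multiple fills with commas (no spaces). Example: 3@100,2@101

Answer: 3@99

Derivation:
After op 1 [order #1] limit_sell(price=101, qty=6): fills=none; bids=[-] asks=[#1:6@101]
After op 2 [order #2] limit_buy(price=103, qty=9): fills=#2x#1:6@101; bids=[#2:3@103] asks=[-]
After op 3 [order #3] limit_sell(price=99, qty=6): fills=#2x#3:3@103; bids=[-] asks=[#3:3@99]
After op 4 cancel(order #1): fills=none; bids=[-] asks=[#3:3@99]
After op 5 [order #4] limit_buy(price=99, qty=5): fills=#4x#3:3@99; bids=[#4:2@99] asks=[-]
After op 6 [order #5] limit_buy(price=103, qty=7): fills=none; bids=[#5:7@103 #4:2@99] asks=[-]
After op 7 [order #6] limit_buy(price=101, qty=8): fills=none; bids=[#5:7@103 #6:8@101 #4:2@99] asks=[-]
After op 8 [order #7] limit_buy(price=96, qty=1): fills=none; bids=[#5:7@103 #6:8@101 #4:2@99 #7:1@96] asks=[-]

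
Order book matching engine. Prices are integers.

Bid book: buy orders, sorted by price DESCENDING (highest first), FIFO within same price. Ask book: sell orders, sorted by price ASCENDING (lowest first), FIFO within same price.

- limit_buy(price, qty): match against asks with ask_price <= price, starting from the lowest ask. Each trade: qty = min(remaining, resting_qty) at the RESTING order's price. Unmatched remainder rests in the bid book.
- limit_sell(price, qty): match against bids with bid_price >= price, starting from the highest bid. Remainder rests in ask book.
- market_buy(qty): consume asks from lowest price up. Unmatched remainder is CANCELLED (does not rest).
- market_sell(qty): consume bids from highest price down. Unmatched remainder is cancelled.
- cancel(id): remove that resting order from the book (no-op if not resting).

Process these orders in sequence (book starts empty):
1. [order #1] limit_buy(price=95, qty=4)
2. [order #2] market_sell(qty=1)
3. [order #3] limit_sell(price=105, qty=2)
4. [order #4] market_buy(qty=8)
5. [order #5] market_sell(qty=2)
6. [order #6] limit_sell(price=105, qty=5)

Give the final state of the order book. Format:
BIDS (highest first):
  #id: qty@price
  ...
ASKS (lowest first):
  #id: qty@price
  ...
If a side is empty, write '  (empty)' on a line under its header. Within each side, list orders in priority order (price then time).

After op 1 [order #1] limit_buy(price=95, qty=4): fills=none; bids=[#1:4@95] asks=[-]
After op 2 [order #2] market_sell(qty=1): fills=#1x#2:1@95; bids=[#1:3@95] asks=[-]
After op 3 [order #3] limit_sell(price=105, qty=2): fills=none; bids=[#1:3@95] asks=[#3:2@105]
After op 4 [order #4] market_buy(qty=8): fills=#4x#3:2@105; bids=[#1:3@95] asks=[-]
After op 5 [order #5] market_sell(qty=2): fills=#1x#5:2@95; bids=[#1:1@95] asks=[-]
After op 6 [order #6] limit_sell(price=105, qty=5): fills=none; bids=[#1:1@95] asks=[#6:5@105]

Answer: BIDS (highest first):
  #1: 1@95
ASKS (lowest first):
  #6: 5@105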